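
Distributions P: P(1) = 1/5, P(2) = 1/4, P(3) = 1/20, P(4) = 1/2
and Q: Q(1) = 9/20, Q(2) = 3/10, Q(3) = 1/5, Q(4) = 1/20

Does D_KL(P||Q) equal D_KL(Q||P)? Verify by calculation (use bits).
D_KL(P||Q) = 1.2612 bits, D_KL(Q||P) = 0.8393 bits. No — D_KL(P||Q) ≠ D_KL(Q||P) for this pair.

D_KL(P||Q) = Σ P(x) log₂(P(x)/Q(x))

Computing term by term:
  P(1)·log₂(P(1)/Q(1)) = (1/5)·log₂((1/5)/(9/20)) = -0.23399
  P(2)·log₂(P(2)/Q(2)) = (1/4)·log₂((1/4)/(3/10)) = -0.06576
  P(3)·log₂(P(3)/Q(3)) = (1/20)·log₂((1/20)/(1/5)) = -0.10000
  P(4)·log₂(P(4)/Q(4)) = (1/2)·log₂((1/2)/(1/20)) = 1.66096

D_KL(P||Q) = -0.23399 - 0.06576 - 0.10000 + 1.66096 = 1.26121 ≈ 1.2612 bits

D_KL(Q||P) = Σ Q(x) log₂(Q(x)/P(x))

Computing term by term:
  Q(1)·log₂(Q(1)/P(1)) = (9/20)·log₂((9/20)/(1/5)) = 0.52647
  Q(2)·log₂(Q(2)/P(2)) = (3/10)·log₂((3/10)/(1/4)) = 0.07891
  Q(3)·log₂(Q(3)/P(3)) = (1/5)·log₂((1/5)/(1/20)) = 0.40000
  Q(4)·log₂(Q(4)/P(4)) = (1/20)·log₂((1/20)/(1/2)) = -0.16610

D_KL(Q||P) = 0.52647 + 0.07891 + 0.40000 - 0.16610 = 0.83928 ≈ 0.8393 bits

These are NOT equal (difference: 0.4219 bits). KL divergence is asymmetric: D_KL(P||Q) ≠ D_KL(Q||P) in general.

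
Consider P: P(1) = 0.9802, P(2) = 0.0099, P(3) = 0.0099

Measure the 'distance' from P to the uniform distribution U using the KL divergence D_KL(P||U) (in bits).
1.4248 bits

U(i) = 1/3 for all i

D_KL(P||U) = Σ P(x) log₂(P(x) / (1/3))
           = Σ P(x) log₂(P(x)) + log₂(3)
           = log₂(3) - H(P)

H(P) = -Σ P(x) log₂(P(x)):
  -P(1)·log₂(P(1)) = -(0.9802)·log₂(0.9802) = 0.02828
  -P(2)·log₂(P(2)) = -(0.0099)·log₂(0.0099) = 0.06592
  -P(3)·log₂(P(3)) = -(0.0099)·log₂(0.0099) = 0.06592
H(P) = 0.02828 + 0.06592 + 0.06592 = 0.16012 bits

log₂(3) = 1.58496 bits

D_KL(P||U) = 1.58496 - 0.16012 = 1.42484 ≈ 1.4248 bits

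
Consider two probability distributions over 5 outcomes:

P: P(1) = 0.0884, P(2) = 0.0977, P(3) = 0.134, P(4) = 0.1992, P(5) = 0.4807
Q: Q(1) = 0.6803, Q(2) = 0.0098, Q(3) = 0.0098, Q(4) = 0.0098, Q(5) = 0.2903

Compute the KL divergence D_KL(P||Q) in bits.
1.7848 bits

D_KL(P||Q) = Σ P(x) log₂(P(x)/Q(x))

Computing term by term:
  P(1)·log₂(P(1)/Q(1)) = 0.0884·log₂(0.0884/0.6803) = -0.26025
  P(2)·log₂(P(2)/Q(2)) = 0.0977·log₂(0.0977/0.0098) = 0.32412
  P(3)·log₂(P(3)/Q(3)) = 0.134·log₂(0.134/0.0098) = 0.50562
  P(4)·log₂(P(4)/Q(4)) = 0.1992·log₂(0.1992/0.0098) = 0.86558
  P(5)·log₂(P(5)/Q(5)) = 0.4807·log₂(0.4807/0.2903) = 0.34975

D_KL(P||Q) = -0.26025 + 0.32412 + 0.50562 + 0.86558 + 0.34975 = 1.78482 ≈ 1.7848 bits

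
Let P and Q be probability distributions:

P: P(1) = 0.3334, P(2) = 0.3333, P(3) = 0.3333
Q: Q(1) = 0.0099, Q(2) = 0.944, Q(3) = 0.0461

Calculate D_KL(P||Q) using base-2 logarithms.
2.1422 bits

D_KL(P||Q) = Σ P(x) log₂(P(x)/Q(x))

Computing term by term:
  P(1)·log₂(P(1)/Q(1)) = 0.3334·log₂(0.3334/0.0099) = 1.69157
  P(2)·log₂(P(2)/Q(2)) = 0.3333·log₂(0.3333/0.944) = -0.50061
  P(3)·log₂(P(3)/Q(3)) = 0.3333·log₂(0.3333/0.0461) = 0.95123

D_KL(P||Q) = 1.69157 - 0.50061 + 0.95123 = 2.14219 ≈ 2.1422 bits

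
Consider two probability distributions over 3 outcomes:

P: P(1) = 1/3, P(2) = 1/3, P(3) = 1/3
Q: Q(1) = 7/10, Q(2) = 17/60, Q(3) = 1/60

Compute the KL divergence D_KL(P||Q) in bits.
1.1620 bits

D_KL(P||Q) = Σ P(x) log₂(P(x)/Q(x))

Computing term by term:
  P(1)·log₂(P(1)/Q(1)) = (1/3)·log₂((1/3)/(7/10)) = -0.35680
  P(2)·log₂(P(2)/Q(2)) = (1/3)·log₂((1/3)/(17/60)) = 0.07816
  P(3)·log₂(P(3)/Q(3)) = (1/3)·log₂((1/3)/(1/60)) = 1.44064

D_KL(P||Q) = -0.35680 + 0.07816 + 1.44064 = 1.16200 ≈ 1.1620 bits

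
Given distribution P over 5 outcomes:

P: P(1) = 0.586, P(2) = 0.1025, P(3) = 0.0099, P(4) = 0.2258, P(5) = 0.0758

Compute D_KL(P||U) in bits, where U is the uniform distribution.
0.7005 bits

U(i) = 1/5 for all i

D_KL(P||U) = Σ P(x) log₂(P(x) / (1/5))
           = Σ P(x) log₂(P(x)) + log₂(5)
           = log₂(5) - H(P)

H(P) = -Σ P(x) log₂(P(x)):
  -P(1)·log₂(P(1)) = -(0.586)·log₂(0.586) = 0.45182
  -P(2)·log₂(P(2)) = -(0.1025)·log₂(0.1025) = 0.33685
  -P(3)·log₂(P(3)) = -(0.0099)·log₂(0.0099) = 0.06592
  -P(4)·log₂(P(4)) = -(0.2258)·log₂(0.2258) = 0.48477
  -P(5)·log₂(P(5)) = -(0.0758)·log₂(0.0758) = 0.28210
H(P) = 0.45182 + 0.33685 + 0.06592 + 0.48477 + 0.28210 = 1.62146 bits

log₂(5) = 2.32193 bits

D_KL(P||U) = 2.32193 - 1.62146 = 0.70047 ≈ 0.7005 bits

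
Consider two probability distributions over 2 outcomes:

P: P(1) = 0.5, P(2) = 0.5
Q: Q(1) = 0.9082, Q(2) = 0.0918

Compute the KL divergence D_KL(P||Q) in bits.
0.7921 bits

D_KL(P||Q) = Σ P(x) log₂(P(x)/Q(x))

Computing term by term:
  P(1)·log₂(P(1)/Q(1)) = 0.5·log₂(0.5/0.9082) = -0.43054
  P(2)·log₂(P(2)/Q(2)) = 0.5·log₂(0.5/0.0918) = 1.22268

D_KL(P||Q) = -0.43054 + 1.22268 = 0.79214 ≈ 0.7921 bits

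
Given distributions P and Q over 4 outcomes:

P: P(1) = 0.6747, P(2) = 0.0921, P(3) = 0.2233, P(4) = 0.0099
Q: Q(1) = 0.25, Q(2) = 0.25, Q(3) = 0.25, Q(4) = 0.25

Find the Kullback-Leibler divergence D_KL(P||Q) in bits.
0.7512 bits

D_KL(P||Q) = Σ P(x) log₂(P(x)/Q(x))

Computing term by term:
  P(1)·log₂(P(1)/Q(1)) = 0.6747·log₂(0.6747/0.25) = 0.96638
  P(2)·log₂(P(2)/Q(2)) = 0.0921·log₂(0.0921/0.25) = -0.13268
  P(3)·log₂(P(3)/Q(3)) = 0.2233·log₂(0.2233/0.25) = -0.03639
  P(4)·log₂(P(4)/Q(4)) = 0.0099·log₂(0.0099/0.25) = -0.04612

D_KL(P||Q) = 0.96638 - 0.13268 - 0.03639 - 0.04612 = 0.75119 ≈ 0.7512 bits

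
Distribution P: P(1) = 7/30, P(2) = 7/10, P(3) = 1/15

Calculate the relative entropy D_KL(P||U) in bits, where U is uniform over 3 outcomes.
0.4744 bits

U(i) = 1/3 for all i

D_KL(P||U) = Σ P(x) log₂(P(x) / (1/3))
           = Σ P(x) log₂(P(x)) + log₂(3)
           = log₂(3) - H(P)

H(P) = -Σ P(x) log₂(P(x)):
  -P(1)·log₂(P(1)) = -(7/30)·log₂(7/30) = 0.48989
  -P(2)·log₂(P(2)) = -(7/10)·log₂(7/10) = 0.36020
  -P(3)·log₂(P(3)) = -(1/15)·log₂(1/15) = 0.26046
H(P) = 0.48989 + 0.36020 + 0.26046 = 1.11055 bits

log₂(3) = 1.58496 bits

D_KL(P||U) = 1.58496 - 1.11055 = 0.47441 ≈ 0.4744 bits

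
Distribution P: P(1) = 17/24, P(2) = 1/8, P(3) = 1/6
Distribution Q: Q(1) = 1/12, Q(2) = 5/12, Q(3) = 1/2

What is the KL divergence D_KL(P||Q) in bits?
1.7057 bits

D_KL(P||Q) = Σ P(x) log₂(P(x)/Q(x))

Computing term by term:
  P(1)·log₂(P(1)/Q(1)) = (17/24)·log₂((17/24)/(1/12)) = 2.18695
  P(2)·log₂(P(2)/Q(2)) = (1/8)·log₂((1/8)/(5/12)) = -0.21712
  P(3)·log₂(P(3)/Q(3)) = (1/6)·log₂((1/6)/(1/2)) = -0.26416

D_KL(P||Q) = 2.18695 - 0.21712 - 0.26416 = 1.70567 ≈ 1.7057 bits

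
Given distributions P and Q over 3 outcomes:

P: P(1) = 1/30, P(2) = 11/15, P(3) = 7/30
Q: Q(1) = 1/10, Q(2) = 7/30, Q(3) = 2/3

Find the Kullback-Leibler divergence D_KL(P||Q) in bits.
0.8053 bits

D_KL(P||Q) = Σ P(x) log₂(P(x)/Q(x))

Computing term by term:
  P(1)·log₂(P(1)/Q(1)) = (1/30)·log₂((1/30)/(1/10)) = -0.05283
  P(2)·log₂(P(2)/Q(2)) = (11/15)·log₂((11/15)/(7/30)) = 1.21152
  P(3)·log₂(P(3)/Q(3)) = (7/30)·log₂((7/30)/(2/3)) = -0.35340

D_KL(P||Q) = -0.05283 + 1.21152 - 0.35340 = 0.80529 ≈ 0.8053 bits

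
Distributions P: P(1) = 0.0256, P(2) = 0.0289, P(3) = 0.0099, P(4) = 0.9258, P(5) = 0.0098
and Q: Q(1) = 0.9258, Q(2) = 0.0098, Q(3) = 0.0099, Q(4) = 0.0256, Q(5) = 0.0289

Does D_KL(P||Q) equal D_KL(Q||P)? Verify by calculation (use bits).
D_KL(P||Q) = 4.6897 bits, D_KL(Q||P) = 4.6897 bits. Yes — for this pair D_KL(P||Q) = D_KL(Q||P).

D_KL(P||Q) = Σ P(x) log₂(P(x)/Q(x))

Computing term by term:
  P(1)·log₂(P(1)/Q(1)) = 0.0256·log₂(0.0256/0.9258) = -0.13252
  P(2)·log₂(P(2)/Q(2)) = 0.0289·log₂(0.0289/0.0098) = 0.04509
  P(3)·log₂(P(3)/Q(3)) = 0.0099·log₂(0.0099/0.0099) = 0.00000
  P(4)·log₂(P(4)/Q(4)) = 0.9258·log₂(0.9258/0.0256) = 4.79239
  P(5)·log₂(P(5)/Q(5)) = 0.0098·log₂(0.0098/0.0289) = -0.01529

D_KL(P||Q) = -0.13252 + 0.04509 + 0.00000 + 4.79239 - 0.01529 = 4.68967 ≈ 4.6897 bits

D_KL(Q||P) = Σ Q(x) log₂(Q(x)/P(x))

Computing term by term:
  Q(1)·log₂(Q(1)/P(1)) = 0.9258·log₂(0.9258/0.0256) = 4.79239
  Q(2)·log₂(Q(2)/P(2)) = 0.0098·log₂(0.0098/0.0289) = -0.01529
  Q(3)·log₂(Q(3)/P(3)) = 0.0099·log₂(0.0099/0.0099) = 0.00000
  Q(4)·log₂(Q(4)/P(4)) = 0.0256·log₂(0.0256/0.9258) = -0.13252
  Q(5)·log₂(Q(5)/P(5)) = 0.0289·log₂(0.0289/0.0098) = 0.04509

D_KL(Q||P) = 4.79239 - 0.01529 + 0.00000 - 0.13252 + 0.04509 = 4.68967 ≈ 4.6897 bits

These ARE equal here. Q is P with outcomes relabeled (Q(1) = P(4), Q(2) = P(5), Q(4) = P(1), Q(5) = P(2)) by a relabeling that is its own inverse, so the two sums contain exactly the same terms in a different order. This is a special case — KL divergence is not symmetric in general: D_KL(P||Q) ≠ D_KL(Q||P) for most P, Q.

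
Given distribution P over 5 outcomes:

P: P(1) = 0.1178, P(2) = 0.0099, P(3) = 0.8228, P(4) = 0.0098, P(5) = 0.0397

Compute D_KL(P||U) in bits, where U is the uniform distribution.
1.4108 bits

U(i) = 1/5 for all i

D_KL(P||U) = Σ P(x) log₂(P(x) / (1/5))
           = Σ P(x) log₂(P(x)) + log₂(5)
           = log₂(5) - H(P)

H(P) = -Σ P(x) log₂(P(x)):
  -P(1)·log₂(P(1)) = -(0.1178)·log₂(0.1178) = 0.36348
  -P(2)·log₂(P(2)) = -(0.0099)·log₂(0.0099) = 0.06592
  -P(3)·log₂(P(3)) = -(0.8228)·log₂(0.8228) = 0.23152
  -P(4)·log₂(P(4)) = -(0.0098)·log₂(0.0098) = 0.06540
  -P(5)·log₂(P(5)) = -(0.0397)·log₂(0.0397) = 0.18479
H(P) = 0.36348 + 0.06592 + 0.23152 + 0.06540 + 0.18479 = 0.91111 bits

log₂(5) = 2.32193 bits

D_KL(P||U) = 2.32193 - 0.91111 = 1.41082 ≈ 1.4108 bits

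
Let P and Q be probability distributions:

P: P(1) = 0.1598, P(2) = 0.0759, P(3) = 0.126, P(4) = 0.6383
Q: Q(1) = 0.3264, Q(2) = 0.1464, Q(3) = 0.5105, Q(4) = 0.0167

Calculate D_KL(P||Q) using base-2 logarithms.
2.8642 bits

D_KL(P||Q) = Σ P(x) log₂(P(x)/Q(x))

Computing term by term:
  P(1)·log₂(P(1)/Q(1)) = 0.1598·log₂(0.1598/0.3264) = -0.16465
  P(2)·log₂(P(2)/Q(2)) = 0.0759·log₂(0.0759/0.1464) = -0.07193
  P(3)·log₂(P(3)/Q(3)) = 0.126·log₂(0.126/0.5105) = -0.25433
  P(4)·log₂(P(4)/Q(4)) = 0.6383·log₂(0.6383/0.0167) = 3.35511

D_KL(P||Q) = -0.16465 - 0.07193 - 0.25433 + 3.35511 = 2.86420 ≈ 2.8642 bits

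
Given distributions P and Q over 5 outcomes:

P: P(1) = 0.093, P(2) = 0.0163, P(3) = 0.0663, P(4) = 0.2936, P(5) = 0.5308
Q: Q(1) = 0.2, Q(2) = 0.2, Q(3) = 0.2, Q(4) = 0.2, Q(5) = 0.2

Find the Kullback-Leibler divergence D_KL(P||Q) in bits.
0.6428 bits

D_KL(P||Q) = Σ P(x) log₂(P(x)/Q(x))

Computing term by term:
  P(1)·log₂(P(1)/Q(1)) = 0.093·log₂(0.093/0.2) = -0.10274
  P(2)·log₂(P(2)/Q(2)) = 0.0163·log₂(0.0163/0.2) = -0.05896
  P(3)·log₂(P(3)/Q(3)) = 0.0663·log₂(0.0663/0.2) = -0.10561
  P(4)·log₂(P(4)/Q(4)) = 0.2936·log₂(0.2936/0.2) = 0.16261
  P(5)·log₂(P(5)/Q(5)) = 0.5308·log₂(0.5308/0.2) = 0.74746

D_KL(P||Q) = -0.10274 - 0.05896 - 0.10561 + 0.16261 + 0.74746 = 0.64276 ≈ 0.6428 bits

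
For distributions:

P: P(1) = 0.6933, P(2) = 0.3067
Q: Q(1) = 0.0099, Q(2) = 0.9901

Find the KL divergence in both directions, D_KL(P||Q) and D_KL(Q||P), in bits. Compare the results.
D_KL(P||Q) = 3.7313 bits, D_KL(Q||P) = 1.6133 bits. D_KL(P||Q) is larger than D_KL(Q||P) by 2.1180 bits; the two directions differ.

D_KL(P||Q) = Σ P(x) log₂(P(x)/Q(x))

Computing term by term:
  P(1)·log₂(P(1)/Q(1)) = 0.6933·log₂(0.6933/0.0099) = 4.24986
  P(2)·log₂(P(2)/Q(2)) = 0.3067·log₂(0.3067/0.9901) = -0.51855

D_KL(P||Q) = 4.24986 - 0.51855 = 3.73131 ≈ 3.7313 bits

D_KL(Q||P) = Σ Q(x) log₂(Q(x)/P(x))

Computing term by term:
  Q(1)·log₂(Q(1)/P(1)) = 0.0099·log₂(0.0099/0.6933) = -0.06069
  Q(2)·log₂(Q(2)/P(2)) = 0.9901·log₂(0.9901/0.3067) = 1.67401

D_KL(Q||P) = -0.06069 + 1.67401 = 1.61332 ≈ 1.6133 bits

These are NOT equal (difference: 2.1180 bits). KL divergence is asymmetric: D_KL(P||Q) ≠ D_KL(Q||P) in general.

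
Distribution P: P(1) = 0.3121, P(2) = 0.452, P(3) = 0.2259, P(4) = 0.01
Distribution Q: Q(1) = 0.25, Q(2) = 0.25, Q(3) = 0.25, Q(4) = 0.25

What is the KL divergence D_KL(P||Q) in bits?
0.4066 bits

D_KL(P||Q) = Σ P(x) log₂(P(x)/Q(x))

Computing term by term:
  P(1)·log₂(P(1)/Q(1)) = 0.3121·log₂(0.3121/0.25) = 0.09990
  P(2)·log₂(P(2)/Q(2)) = 0.452·log₂(0.452/0.25) = 0.38619
  P(3)·log₂(P(3)/Q(3)) = 0.2259·log₂(0.2259/0.25) = -0.03304
  P(4)·log₂(P(4)/Q(4)) = 0.01·log₂(0.01/0.25) = -0.04644

D_KL(P||Q) = 0.09990 + 0.38619 - 0.03304 - 0.04644 = 0.40661 ≈ 0.4066 bits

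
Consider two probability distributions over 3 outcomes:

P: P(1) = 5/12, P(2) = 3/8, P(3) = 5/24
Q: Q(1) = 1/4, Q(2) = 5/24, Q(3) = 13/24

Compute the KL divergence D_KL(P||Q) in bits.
0.3379 bits

D_KL(P||Q) = Σ P(x) log₂(P(x)/Q(x))

Computing term by term:
  P(1)·log₂(P(1)/Q(1)) = (5/12)·log₂((5/12)/(1/4)) = 0.30707
  P(2)·log₂(P(2)/Q(2)) = (3/8)·log₂((3/8)/(5/24)) = 0.31800
  P(3)·log₂(P(3)/Q(3)) = (5/24)·log₂((5/24)/(13/24)) = -0.28719

D_KL(P||Q) = 0.30707 + 0.31800 - 0.28719 = 0.33788 ≈ 0.3379 bits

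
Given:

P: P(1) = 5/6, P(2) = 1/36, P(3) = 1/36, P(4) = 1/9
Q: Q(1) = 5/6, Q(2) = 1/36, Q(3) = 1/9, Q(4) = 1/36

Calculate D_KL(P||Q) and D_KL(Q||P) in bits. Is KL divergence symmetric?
D_KL(P||Q) = 0.1667 bits, D_KL(Q||P) = 0.1667 bits. The two values coincide for this particular pair, but no — KL divergence is not symmetric in general.

D_KL(P||Q) = Σ P(x) log₂(P(x)/Q(x))

Computing term by term:
  P(1)·log₂(P(1)/Q(1)) = (5/6)·log₂((5/6)/(5/6)) = 0.00000
  P(2)·log₂(P(2)/Q(2)) = (1/36)·log₂((1/36)/(1/36)) = 0.00000
  P(3)·log₂(P(3)/Q(3)) = (1/36)·log₂((1/36)/(1/9)) = -0.05556
  P(4)·log₂(P(4)/Q(4)) = (1/9)·log₂((1/9)/(1/36)) = 0.22222

D_KL(P||Q) = 0.00000 + 0.00000 - 0.05556 + 0.22222 = 0.16666 ≈ 0.1667 bits

D_KL(Q||P) = Σ Q(x) log₂(Q(x)/P(x))

Computing term by term:
  Q(1)·log₂(Q(1)/P(1)) = (5/6)·log₂((5/6)/(5/6)) = 0.00000
  Q(2)·log₂(Q(2)/P(2)) = (1/36)·log₂((1/36)/(1/36)) = 0.00000
  Q(3)·log₂(Q(3)/P(3)) = (1/9)·log₂((1/9)/(1/36)) = 0.22222
  Q(4)·log₂(Q(4)/P(4)) = (1/36)·log₂((1/36)/(1/9)) = -0.05556

D_KL(Q||P) = 0.00000 + 0.00000 + 0.22222 - 0.05556 = 0.16666 ≈ 0.1667 bits

These ARE equal here. Q is P with outcomes relabeled (Q(3) = P(4), Q(4) = P(3)) by a relabeling that is its own inverse, so the two sums contain exactly the same terms in a different order. This is a special case — KL divergence is not symmetric in general: D_KL(P||Q) ≠ D_KL(Q||P) for most P, Q.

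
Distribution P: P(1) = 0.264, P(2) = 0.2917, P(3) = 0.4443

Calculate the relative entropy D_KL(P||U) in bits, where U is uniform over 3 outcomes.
0.0392 bits

U(i) = 1/3 for all i

D_KL(P||U) = Σ P(x) log₂(P(x) / (1/3))
           = Σ P(x) log₂(P(x)) + log₂(3)
           = log₂(3) - H(P)

H(P) = -Σ P(x) log₂(P(x)):
  -P(1)·log₂(P(1)) = -(0.264)·log₂(0.264) = 0.50725
  -P(2)·log₂(P(2)) = -(0.2917)·log₂(0.2917) = 0.51848
  -P(3)·log₂(P(3)) = -(0.4443)·log₂(0.4443) = 0.52001
H(P) = 0.50725 + 0.51848 + 0.52001 = 1.54574 bits

log₂(3) = 1.58496 bits

D_KL(P||U) = 1.58496 - 1.54574 = 0.03922 ≈ 0.0392 bits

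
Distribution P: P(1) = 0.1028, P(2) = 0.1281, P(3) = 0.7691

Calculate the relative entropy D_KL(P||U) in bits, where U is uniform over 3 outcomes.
0.5765 bits

U(i) = 1/3 for all i

D_KL(P||U) = Σ P(x) log₂(P(x) / (1/3))
           = Σ P(x) log₂(P(x)) + log₂(3)
           = log₂(3) - H(P)

H(P) = -Σ P(x) log₂(P(x)):
  -P(1)·log₂(P(1)) = -(0.1028)·log₂(0.1028) = 0.33740
  -P(2)·log₂(P(2)) = -(0.1281)·log₂(0.1281) = 0.37977
  -P(3)·log₂(P(3)) = -(0.7691)·log₂(0.7691) = 0.29130
H(P) = 0.33740 + 0.37977 + 0.29130 = 1.00847 bits

log₂(3) = 1.58496 bits

D_KL(P||U) = 1.58496 - 1.00847 = 0.57649 ≈ 0.5765 bits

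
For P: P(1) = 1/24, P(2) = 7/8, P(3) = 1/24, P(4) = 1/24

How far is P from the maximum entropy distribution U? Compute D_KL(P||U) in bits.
1.2583 bits

U(i) = 1/4 for all i

D_KL(P||U) = Σ P(x) log₂(P(x) / (1/4))
           = Σ P(x) log₂(P(x)) + log₂(4)
           = log₂(4) - H(P)

H(P) = -Σ P(x) log₂(P(x)):
  -P(1)·log₂(P(1)) = -(1/24)·log₂(1/24) = 0.19104
  -P(2)·log₂(P(2)) = -(7/8)·log₂(7/8) = 0.16856
  -P(3)·log₂(P(3)) = -(1/24)·log₂(1/24) = 0.19104
  -P(4)·log₂(P(4)) = -(1/24)·log₂(1/24) = 0.19104
H(P) = 0.19104 + 0.16856 + 0.19104 + 0.19104 = 0.74168 bits

log₂(4) = 2.00000 bits

D_KL(P||U) = 2.00000 - 0.74168 = 1.25832 ≈ 1.2583 bits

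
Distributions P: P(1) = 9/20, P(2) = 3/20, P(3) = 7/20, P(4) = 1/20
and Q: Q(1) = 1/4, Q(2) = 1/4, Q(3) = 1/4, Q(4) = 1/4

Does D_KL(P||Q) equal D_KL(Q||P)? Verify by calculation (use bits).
D_KL(P||Q) = 0.3249 bits, D_KL(Q||P) = 0.4314 bits. No — D_KL(P||Q) ≠ D_KL(Q||P) for this pair.

D_KL(P||Q) = Σ P(x) log₂(P(x)/Q(x))

Computing term by term:
  P(1)·log₂(P(1)/Q(1)) = (9/20)·log₂((9/20)/(1/4)) = 0.38160
  P(2)·log₂(P(2)/Q(2)) = (3/20)·log₂((3/20)/(1/4)) = -0.11054
  P(3)·log₂(P(3)/Q(3)) = (7/20)·log₂((7/20)/(1/4)) = 0.16990
  P(4)·log₂(P(4)/Q(4)) = (1/20)·log₂((1/20)/(1/4)) = -0.11610

D_KL(P||Q) = 0.38160 - 0.11054 + 0.16990 - 0.11610 = 0.32486 ≈ 0.3249 bits

D_KL(Q||P) = Σ Q(x) log₂(Q(x)/P(x))

Computing term by term:
  Q(1)·log₂(Q(1)/P(1)) = (1/4)·log₂((1/4)/(9/20)) = -0.21200
  Q(2)·log₂(Q(2)/P(2)) = (1/4)·log₂((1/4)/(3/20)) = 0.18424
  Q(3)·log₂(Q(3)/P(3)) = (1/4)·log₂((1/4)/(7/20)) = -0.12136
  Q(4)·log₂(Q(4)/P(4)) = (1/4)·log₂((1/4)/(1/20)) = 0.58048

D_KL(Q||P) = -0.21200 + 0.18424 - 0.12136 + 0.58048 = 0.43136 ≈ 0.4314 bits

These are NOT equal (difference: 0.1065 bits). KL divergence is asymmetric: D_KL(P||Q) ≠ D_KL(Q||P) in general.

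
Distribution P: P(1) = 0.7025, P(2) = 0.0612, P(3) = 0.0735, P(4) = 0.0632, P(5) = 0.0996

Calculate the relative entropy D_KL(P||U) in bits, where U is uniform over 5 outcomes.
0.8574 bits

U(i) = 1/5 for all i

D_KL(P||U) = Σ P(x) log₂(P(x) / (1/5))
           = Σ P(x) log₂(P(x)) + log₂(5)
           = log₂(5) - H(P)

H(P) = -Σ P(x) log₂(P(x)):
  -P(1)·log₂(P(1)) = -(0.7025)·log₂(0.7025) = 0.35787
  -P(2)·log₂(P(2)) = -(0.0612)·log₂(0.0612) = 0.24666
  -P(3)·log₂(P(3)) = -(0.0735)·log₂(0.0735) = 0.27681
  -P(4)·log₂(P(4)) = -(0.0632)·log₂(0.0632) = 0.25178
  -P(5)·log₂(P(5)) = -(0.0996)·log₂(0.0996) = 0.33144
H(P) = 0.35787 + 0.24666 + 0.27681 + 0.25178 + 0.33144 = 1.46456 bits

log₂(5) = 2.32193 bits

D_KL(P||U) = 2.32193 - 1.46456 = 0.85737 ≈ 0.8574 bits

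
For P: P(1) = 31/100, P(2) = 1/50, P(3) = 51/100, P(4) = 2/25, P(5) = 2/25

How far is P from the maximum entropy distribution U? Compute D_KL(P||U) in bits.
0.6068 bits

U(i) = 1/5 for all i

D_KL(P||U) = Σ P(x) log₂(P(x) / (1/5))
           = Σ P(x) log₂(P(x)) + log₂(5)
           = log₂(5) - H(P)

H(P) = -Σ P(x) log₂(P(x)):
  -P(1)·log₂(P(1)) = -(31/100)·log₂(31/100) = 0.52379
  -P(2)·log₂(P(2)) = -(1/50)·log₂(1/50) = 0.11288
  -P(3)·log₂(P(3)) = -(51/100)·log₂(51/100) = 0.49543
  -P(4)·log₂(P(4)) = -(2/25)·log₂(2/25) = 0.29151
  -P(5)·log₂(P(5)) = -(2/25)·log₂(2/25) = 0.29151
H(P) = 0.52379 + 0.11288 + 0.49543 + 0.29151 + 0.29151 = 1.71512 bits

log₂(5) = 2.32193 bits

D_KL(P||U) = 2.32193 - 1.71512 = 0.60681 ≈ 0.6068 bits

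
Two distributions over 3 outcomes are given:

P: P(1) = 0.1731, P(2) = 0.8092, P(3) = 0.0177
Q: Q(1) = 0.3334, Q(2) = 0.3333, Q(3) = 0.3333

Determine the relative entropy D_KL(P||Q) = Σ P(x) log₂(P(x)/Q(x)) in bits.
0.7969 bits

D_KL(P||Q) = Σ P(x) log₂(P(x)/Q(x))

Computing term by term:
  P(1)·log₂(P(1)/Q(1)) = 0.1731·log₂(0.1731/0.3334) = -0.16369
  P(2)·log₂(P(2)/Q(2)) = 0.8092·log₂(0.8092/0.3333) = 1.03551
  P(3)·log₂(P(3)/Q(3)) = 0.0177·log₂(0.0177/0.3333) = -0.07496

D_KL(P||Q) = -0.16369 + 1.03551 - 0.07496 = 0.79686 ≈ 0.7969 bits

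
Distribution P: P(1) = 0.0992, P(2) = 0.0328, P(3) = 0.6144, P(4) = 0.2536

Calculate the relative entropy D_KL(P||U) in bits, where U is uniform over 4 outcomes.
0.5739 bits

U(i) = 1/4 for all i

D_KL(P||U) = Σ P(x) log₂(P(x) / (1/4))
           = Σ P(x) log₂(P(x)) + log₂(4)
           = log₂(4) - H(P)

H(P) = -Σ P(x) log₂(P(x)):
  -P(1)·log₂(P(1)) = -(0.0992)·log₂(0.0992) = 0.33068
  -P(2)·log₂(P(2)) = -(0.0328)·log₂(0.0328) = 0.16171
  -P(3)·log₂(P(3)) = -(0.6144)·log₂(0.6144) = 0.43177
  -P(4)·log₂(P(4)) = -(0.2536)·log₂(0.2536) = 0.50197
H(P) = 0.33068 + 0.16171 + 0.43177 + 0.50197 = 1.42613 bits

log₂(4) = 2.00000 bits

D_KL(P||U) = 2.00000 - 1.42613 = 0.57387 ≈ 0.5739 bits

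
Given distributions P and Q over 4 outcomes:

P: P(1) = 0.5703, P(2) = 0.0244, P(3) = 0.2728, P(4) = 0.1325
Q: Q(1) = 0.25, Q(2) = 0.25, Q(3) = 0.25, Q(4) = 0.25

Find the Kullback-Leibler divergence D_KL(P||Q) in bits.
0.5096 bits

D_KL(P||Q) = Σ P(x) log₂(P(x)/Q(x))

Computing term by term:
  P(1)·log₂(P(1)/Q(1)) = 0.5703·log₂(0.5703/0.25) = 0.67854
  P(2)·log₂(P(2)/Q(2)) = 0.0244·log₂(0.0244/0.25) = -0.08191
  P(3)·log₂(P(3)/Q(3)) = 0.2728·log₂(0.2728/0.25) = 0.03435
  P(4)·log₂(P(4)/Q(4)) = 0.1325·log₂(0.1325/0.25) = -0.12136

D_KL(P||Q) = 0.67854 - 0.08191 + 0.03435 - 0.12136 = 0.50962 ≈ 0.5096 bits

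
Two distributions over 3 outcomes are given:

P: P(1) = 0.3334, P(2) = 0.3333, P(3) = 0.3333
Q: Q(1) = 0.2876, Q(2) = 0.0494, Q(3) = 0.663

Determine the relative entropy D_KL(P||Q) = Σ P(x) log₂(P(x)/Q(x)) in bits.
0.6584 bits

D_KL(P||Q) = Σ P(x) log₂(P(x)/Q(x))

Computing term by term:
  P(1)·log₂(P(1)/Q(1)) = 0.3334·log₂(0.3334/0.2876) = 0.07108
  P(2)·log₂(P(2)/Q(2)) = 0.3333·log₂(0.3333/0.0494) = 0.91799
  P(3)·log₂(P(3)/Q(3)) = 0.3333·log₂(0.3333/0.663) = -0.33070

D_KL(P||Q) = 0.07108 + 0.91799 - 0.33070 = 0.65837 ≈ 0.6584 bits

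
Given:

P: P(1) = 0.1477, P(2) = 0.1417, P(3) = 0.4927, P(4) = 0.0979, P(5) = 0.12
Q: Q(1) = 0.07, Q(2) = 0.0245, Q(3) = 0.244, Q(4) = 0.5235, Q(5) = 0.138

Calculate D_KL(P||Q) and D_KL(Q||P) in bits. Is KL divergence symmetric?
D_KL(P||Q) = 0.7564 bits, D_KL(Q||P) = 0.9093 bits. No, KL divergence is not symmetric.

D_KL(P||Q) = Σ P(x) log₂(P(x)/Q(x))

Computing term by term:
  P(1)·log₂(P(1)/Q(1)) = 0.1477·log₂(0.1477/0.07) = 0.15911
  P(2)·log₂(P(2)/Q(2)) = 0.1417·log₂(0.1417/0.0245) = 0.35878
  P(3)·log₂(P(3)/Q(3)) = 0.4927·log₂(0.4927/0.244) = 0.49951
  P(4)·log₂(P(4)/Q(4)) = 0.0979·log₂(0.0979/0.5235) = -0.23680
  P(5)·log₂(P(5)/Q(5)) = 0.12·log₂(0.12/0.138) = -0.02420

D_KL(P||Q) = 0.15911 + 0.35878 + 0.49951 - 0.23680 - 0.02420 = 0.75640 ≈ 0.7564 bits

D_KL(Q||P) = Σ Q(x) log₂(Q(x)/P(x))

Computing term by term:
  Q(1)·log₂(Q(1)/P(1)) = 0.07·log₂(0.07/0.1477) = -0.07541
  Q(2)·log₂(Q(2)/P(2)) = 0.0245·log₂(0.0245/0.1417) = -0.06203
  Q(3)·log₂(Q(3)/P(3)) = 0.244·log₂(0.244/0.4927) = -0.24737
  Q(4)·log₂(Q(4)/P(4)) = 0.5235·log₂(0.5235/0.0979) = 1.26625
  Q(5)·log₂(Q(5)/P(5)) = 0.138·log₂(0.138/0.12) = 0.02783

D_KL(Q||P) = -0.07541 - 0.06203 - 0.24737 + 1.26625 + 0.02783 = 0.90927 ≈ 0.9093 bits

These are NOT equal (difference: 0.1529 bits). KL divergence is asymmetric: D_KL(P||Q) ≠ D_KL(Q||P) in general.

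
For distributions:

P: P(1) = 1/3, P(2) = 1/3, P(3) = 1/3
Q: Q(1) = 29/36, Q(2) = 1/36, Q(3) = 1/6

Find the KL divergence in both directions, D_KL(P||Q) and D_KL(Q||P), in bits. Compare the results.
D_KL(P||Q) = 1.1040 bits, D_KL(Q||P) = 0.7592 bits. D_KL(P||Q) is larger than D_KL(Q||P) by 0.3448 bits; the two directions differ.

D_KL(P||Q) = Σ P(x) log₂(P(x)/Q(x))

Computing term by term:
  P(1)·log₂(P(1)/Q(1)) = (1/3)·log₂((1/3)/(29/36)) = -0.42434
  P(2)·log₂(P(2)/Q(2)) = (1/3)·log₂((1/3)/(1/36)) = 1.19499
  P(3)·log₂(P(3)/Q(3)) = (1/3)·log₂((1/3)/(1/6)) = 0.33333

D_KL(P||Q) = -0.42434 + 1.19499 + 0.33333 = 1.10398 ≈ 1.1040 bits

D_KL(Q||P) = Σ Q(x) log₂(Q(x)/P(x))

Computing term by term:
  Q(1)·log₂(Q(1)/P(1)) = (29/36)·log₂((29/36)/(1/3)) = 1.02549
  Q(2)·log₂(Q(2)/P(2)) = (1/36)·log₂((1/36)/(1/3)) = -0.09958
  Q(3)·log₂(Q(3)/P(3)) = (1/6)·log₂((1/6)/(1/3)) = -0.16667

D_KL(Q||P) = 1.02549 - 0.09958 - 0.16667 = 0.75924 ≈ 0.7592 bits

These are NOT equal (difference: 0.3448 bits). KL divergence is asymmetric: D_KL(P||Q) ≠ D_KL(Q||P) in general.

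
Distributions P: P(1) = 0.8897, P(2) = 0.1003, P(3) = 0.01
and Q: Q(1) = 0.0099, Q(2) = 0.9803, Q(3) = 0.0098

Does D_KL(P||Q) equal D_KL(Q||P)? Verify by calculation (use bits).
D_KL(P||Q) = 5.4443 bits, D_KL(Q||P) = 3.1596 bits. No — D_KL(P||Q) ≠ D_KL(Q||P) for this pair.

D_KL(P||Q) = Σ P(x) log₂(P(x)/Q(x))

Computing term by term:
  P(1)·log₂(P(1)/Q(1)) = 0.8897·log₂(0.8897/0.0099) = 5.77393
  P(2)·log₂(P(2)/Q(2)) = 0.1003·log₂(0.1003/0.9803) = -0.32988
  P(3)·log₂(P(3)/Q(3)) = 0.01·log₂(0.01/0.0098) = 0.00029

D_KL(P||Q) = 5.77393 - 0.32988 + 0.00029 = 5.44434 ≈ 5.4443 bits

D_KL(Q||P) = Σ Q(x) log₂(Q(x)/P(x))

Computing term by term:
  Q(1)·log₂(Q(1)/P(1)) = 0.0099·log₂(0.0099/0.8897) = -0.06425
  Q(2)·log₂(Q(2)/P(2)) = 0.9803·log₂(0.9803/0.1003) = 3.22411
  Q(3)·log₂(Q(3)/P(3)) = 0.0098·log₂(0.0098/0.01) = -0.00029

D_KL(Q||P) = -0.06425 + 3.22411 - 0.00029 = 3.15957 ≈ 3.1596 bits

These are NOT equal (difference: 2.2847 bits). KL divergence is asymmetric: D_KL(P||Q) ≠ D_KL(Q||P) in general.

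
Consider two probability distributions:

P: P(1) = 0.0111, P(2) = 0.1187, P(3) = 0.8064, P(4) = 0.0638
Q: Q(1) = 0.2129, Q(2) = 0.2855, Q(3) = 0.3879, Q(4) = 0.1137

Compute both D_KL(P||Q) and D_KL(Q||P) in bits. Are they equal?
D_KL(P||Q) = 0.6006 bits, D_KL(Q||P) = 0.9540 bits. No, they are not equal.

D_KL(P||Q) = Σ P(x) log₂(P(x)/Q(x))

Computing term by term:
  P(1)·log₂(P(1)/Q(1)) = 0.0111·log₂(0.0111/0.2129) = -0.04730
  P(2)·log₂(P(2)/Q(2)) = 0.1187·log₂(0.1187/0.2855) = -0.15029
  P(3)·log₂(P(3)/Q(3)) = 0.8064·log₂(0.8064/0.3879) = 0.85141
  P(4)·log₂(P(4)/Q(4)) = 0.0638·log₂(0.0638/0.1137) = -0.05318

D_KL(P||Q) = -0.04730 - 0.15029 + 0.85141 - 0.05318 = 0.60064 ≈ 0.6006 bits

D_KL(Q||P) = Σ Q(x) log₂(Q(x)/P(x))

Computing term by term:
  Q(1)·log₂(Q(1)/P(1)) = 0.2129·log₂(0.2129/0.0111) = 0.90728
  Q(2)·log₂(Q(2)/P(2)) = 0.2855·log₂(0.2855/0.1187) = 0.36149
  Q(3)·log₂(Q(3)/P(3)) = 0.3879·log₂(0.3879/0.8064) = -0.40955
  Q(4)·log₂(Q(4)/P(4)) = 0.1137·log₂(0.1137/0.0638) = 0.09478

D_KL(Q||P) = 0.90728 + 0.36149 - 0.40955 + 0.09478 = 0.95400 ≈ 0.9540 bits

These are NOT equal (difference: 0.3534 bits). KL divergence is asymmetric: D_KL(P||Q) ≠ D_KL(Q||P) in general.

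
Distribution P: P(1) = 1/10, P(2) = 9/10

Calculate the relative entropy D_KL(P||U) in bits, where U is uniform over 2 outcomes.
0.5310 bits

U(i) = 1/2 for all i

D_KL(P||U) = Σ P(x) log₂(P(x) / (1/2))
           = Σ P(x) log₂(P(x)) + log₂(2)
           = log₂(2) - H(P)

H(P) = -Σ P(x) log₂(P(x)):
  -P(1)·log₂(P(1)) = -(1/10)·log₂(1/10) = 0.33219
  -P(2)·log₂(P(2)) = -(9/10)·log₂(9/10) = 0.13680
H(P) = 0.33219 + 0.13680 = 0.46899 bits

log₂(2) = 1.00000 bits

D_KL(P||U) = 1.00000 - 0.46899 = 0.53101 ≈ 0.5310 bits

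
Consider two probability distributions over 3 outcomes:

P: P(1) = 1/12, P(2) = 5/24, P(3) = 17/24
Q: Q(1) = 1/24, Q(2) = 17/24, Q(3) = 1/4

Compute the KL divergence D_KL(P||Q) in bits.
0.7798 bits

D_KL(P||Q) = Σ P(x) log₂(P(x)/Q(x))

Computing term by term:
  P(1)·log₂(P(1)/Q(1)) = (1/12)·log₂((1/12)/(1/24)) = 0.08333
  P(2)·log₂(P(2)/Q(2)) = (5/24)·log₂((5/24)/(17/24)) = -0.36782
  P(3)·log₂(P(3)/Q(3)) = (17/24)·log₂((17/24)/(1/4)) = 1.06427

D_KL(P||Q) = 0.08333 - 0.36782 + 1.06427 = 0.77978 ≈ 0.7798 bits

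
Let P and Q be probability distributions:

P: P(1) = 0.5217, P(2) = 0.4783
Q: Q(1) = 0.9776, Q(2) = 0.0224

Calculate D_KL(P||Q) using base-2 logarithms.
1.6397 bits

D_KL(P||Q) = Σ P(x) log₂(P(x)/Q(x))

Computing term by term:
  P(1)·log₂(P(1)/Q(1)) = 0.5217·log₂(0.5217/0.9776) = -0.47267
  P(2)·log₂(P(2)/Q(2)) = 0.4783·log₂(0.4783/0.0224) = 2.11234

D_KL(P||Q) = -0.47267 + 2.11234 = 1.63967 ≈ 1.6397 bits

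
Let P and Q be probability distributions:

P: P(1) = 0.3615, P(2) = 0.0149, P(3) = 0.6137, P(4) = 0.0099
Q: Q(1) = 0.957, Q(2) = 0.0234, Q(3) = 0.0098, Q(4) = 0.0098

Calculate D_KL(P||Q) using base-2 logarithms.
3.1456 bits

D_KL(P||Q) = Σ P(x) log₂(P(x)/Q(x))

Computing term by term:
  P(1)·log₂(P(1)/Q(1)) = 0.3615·log₂(0.3615/0.957) = -0.50774
  P(2)·log₂(P(2)/Q(2)) = 0.0149·log₂(0.0149/0.0234) = -0.00970
  P(3)·log₂(P(3)/Q(3)) = 0.6137·log₂(0.6137/0.0098) = 3.66293
  P(4)·log₂(P(4)/Q(4)) = 0.0099·log₂(0.0099/0.0098) = 0.00015

D_KL(P||Q) = -0.50774 - 0.00970 + 3.66293 + 0.00015 = 3.14564 ≈ 3.1456 bits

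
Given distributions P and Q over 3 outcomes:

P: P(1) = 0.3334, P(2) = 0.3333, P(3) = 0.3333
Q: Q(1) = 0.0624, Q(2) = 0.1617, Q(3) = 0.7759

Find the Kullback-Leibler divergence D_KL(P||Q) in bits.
0.7475 bits

D_KL(P||Q) = Σ P(x) log₂(P(x)/Q(x))

Computing term by term:
  P(1)·log₂(P(1)/Q(1)) = 0.3334·log₂(0.3334/0.0624) = 0.80604
  P(2)·log₂(P(2)/Q(2)) = 0.3333·log₂(0.3333/0.1617) = 0.34780
  P(3)·log₂(P(3)/Q(3)) = 0.3333·log₂(0.3333/0.7759) = -0.40631

D_KL(P||Q) = 0.80604 + 0.34780 - 0.40631 = 0.74753 ≈ 0.7475 bits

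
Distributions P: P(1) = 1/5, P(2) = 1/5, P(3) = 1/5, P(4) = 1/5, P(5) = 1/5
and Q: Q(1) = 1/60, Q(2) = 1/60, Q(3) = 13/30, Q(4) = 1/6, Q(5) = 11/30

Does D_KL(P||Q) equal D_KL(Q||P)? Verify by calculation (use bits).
D_KL(P||Q) = 1.0886 bits, D_KL(Q||P) = 0.6407 bits. No — D_KL(P||Q) ≠ D_KL(Q||P) for this pair.

D_KL(P||Q) = Σ P(x) log₂(P(x)/Q(x))

Computing term by term:
  P(1)·log₂(P(1)/Q(1)) = (1/5)·log₂((1/5)/(1/60)) = 0.71699
  P(2)·log₂(P(2)/Q(2)) = (1/5)·log₂((1/5)/(1/60)) = 0.71699
  P(3)·log₂(P(3)/Q(3)) = (1/5)·log₂((1/5)/(13/30)) = -0.22310
  P(4)·log₂(P(4)/Q(4)) = (1/5)·log₂((1/5)/(1/6)) = 0.05261
  P(5)·log₂(P(5)/Q(5)) = (1/5)·log₂((1/5)/(11/30)) = -0.17489

D_KL(P||Q) = 0.71699 + 0.71699 - 0.22310 + 0.05261 - 0.17489 = 1.08860 ≈ 1.0886 bits

D_KL(Q||P) = Σ Q(x) log₂(Q(x)/P(x))

Computing term by term:
  Q(1)·log₂(Q(1)/P(1)) = (1/60)·log₂((1/60)/(1/5)) = -0.05975
  Q(2)·log₂(Q(2)/P(2)) = (1/60)·log₂((1/60)/(1/5)) = -0.05975
  Q(3)·log₂(Q(3)/P(3)) = (13/30)·log₂((13/30)/(1/5)) = 0.48337
  Q(4)·log₂(Q(4)/P(4)) = (1/6)·log₂((1/6)/(1/5)) = -0.04384
  Q(5)·log₂(Q(5)/P(5)) = (11/30)·log₂((11/30)/(1/5)) = 0.32064

D_KL(Q||P) = -0.05975 - 0.05975 + 0.48337 - 0.04384 + 0.32064 = 0.64067 ≈ 0.6407 bits

These are NOT equal (difference: 0.4479 bits). KL divergence is asymmetric: D_KL(P||Q) ≠ D_KL(Q||P) in general.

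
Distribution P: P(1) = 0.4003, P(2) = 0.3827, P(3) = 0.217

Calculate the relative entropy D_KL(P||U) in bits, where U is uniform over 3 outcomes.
0.0476 bits

U(i) = 1/3 for all i

D_KL(P||U) = Σ P(x) log₂(P(x) / (1/3))
           = Σ P(x) log₂(P(x)) + log₂(3)
           = log₂(3) - H(P)

H(P) = -Σ P(x) log₂(P(x)):
  -P(1)·log₂(P(1)) = -(0.4003)·log₂(0.4003) = 0.52873
  -P(2)·log₂(P(2)) = -(0.3827)·log₂(0.3827) = 0.53031
  -P(3)·log₂(P(3)) = -(0.217)·log₂(0.217) = 0.47832
H(P) = 0.52873 + 0.53031 + 0.47832 = 1.53736 bits

log₂(3) = 1.58496 bits

D_KL(P||U) = 1.58496 - 1.53736 = 0.04760 ≈ 0.0476 bits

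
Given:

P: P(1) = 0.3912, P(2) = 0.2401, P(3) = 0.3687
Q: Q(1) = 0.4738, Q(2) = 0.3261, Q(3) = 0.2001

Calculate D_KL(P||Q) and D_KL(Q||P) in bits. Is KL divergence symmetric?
D_KL(P||Q) = 0.1109 bits, D_KL(Q||P) = 0.0985 bits. No, KL divergence is not symmetric.

D_KL(P||Q) = Σ P(x) log₂(P(x)/Q(x))

Computing term by term:
  P(1)·log₂(P(1)/Q(1)) = 0.3912·log₂(0.3912/0.4738) = -0.10812
  P(2)·log₂(P(2)/Q(2)) = 0.2401·log₂(0.2401/0.3261) = -0.10605
  P(3)·log₂(P(3)/Q(3)) = 0.3687·log₂(0.3687/0.2001) = 0.32509

D_KL(P||Q) = -0.10812 - 0.10605 + 0.32509 = 0.11092 ≈ 0.1109 bits

D_KL(Q||P) = Σ Q(x) log₂(Q(x)/P(x))

Computing term by term:
  Q(1)·log₂(Q(1)/P(1)) = 0.4738·log₂(0.4738/0.3912) = 0.13094
  Q(2)·log₂(Q(2)/P(2)) = 0.3261·log₂(0.3261/0.2401) = 0.14403
  Q(3)·log₂(Q(3)/P(3)) = 0.2001·log₂(0.2001/0.3687) = -0.17643

D_KL(Q||P) = 0.13094 + 0.14403 - 0.17643 = 0.09854 ≈ 0.0985 bits

These are NOT equal (difference: 0.0124 bits). KL divergence is asymmetric: D_KL(P||Q) ≠ D_KL(Q||P) in general.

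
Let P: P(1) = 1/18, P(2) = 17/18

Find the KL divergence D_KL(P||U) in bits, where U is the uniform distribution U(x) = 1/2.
0.6905 bits

U(i) = 1/2 for all i

D_KL(P||U) = Σ P(x) log₂(P(x) / (1/2))
           = Σ P(x) log₂(P(x)) + log₂(2)
           = log₂(2) - H(P)

H(P) = -Σ P(x) log₂(P(x)):
  -P(1)·log₂(P(1)) = -(1/18)·log₂(1/18) = 0.23166
  -P(2)·log₂(P(2)) = -(17/18)·log₂(17/18) = 0.07788
H(P) = 0.23166 + 0.07788 = 0.30954 bits

log₂(2) = 1.00000 bits

D_KL(P||U) = 1.00000 - 0.30954 = 0.69046 ≈ 0.6905 bits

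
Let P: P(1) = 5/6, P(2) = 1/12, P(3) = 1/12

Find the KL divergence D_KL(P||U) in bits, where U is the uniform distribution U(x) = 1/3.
0.7683 bits

U(i) = 1/3 for all i

D_KL(P||U) = Σ P(x) log₂(P(x) / (1/3))
           = Σ P(x) log₂(P(x)) + log₂(3)
           = log₂(3) - H(P)

H(P) = -Σ P(x) log₂(P(x)):
  -P(1)·log₂(P(1)) = -(5/6)·log₂(5/6) = 0.21920
  -P(2)·log₂(P(2)) = -(1/12)·log₂(1/12) = 0.29875
  -P(3)·log₂(P(3)) = -(1/12)·log₂(1/12) = 0.29875
H(P) = 0.21920 + 0.29875 + 0.29875 = 0.81670 bits

log₂(3) = 1.58496 bits

D_KL(P||U) = 1.58496 - 0.81670 = 0.76826 ≈ 0.7683 bits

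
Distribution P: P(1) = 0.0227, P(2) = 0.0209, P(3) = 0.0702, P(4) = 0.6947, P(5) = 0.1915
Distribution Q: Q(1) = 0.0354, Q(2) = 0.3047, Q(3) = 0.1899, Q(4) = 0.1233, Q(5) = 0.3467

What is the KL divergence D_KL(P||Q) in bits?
1.3726 bits

D_KL(P||Q) = Σ P(x) log₂(P(x)/Q(x))

Computing term by term:
  P(1)·log₂(P(1)/Q(1)) = 0.0227·log₂(0.0227/0.0354) = -0.01455
  P(2)·log₂(P(2)/Q(2)) = 0.0209·log₂(0.0209/0.3047) = -0.08080
  P(3)·log₂(P(3)/Q(3)) = 0.0702·log₂(0.0702/0.1899) = -0.10079
  P(4)·log₂(P(4)/Q(4)) = 0.6947·log₂(0.6947/0.1233) = 1.73273
  P(5)·log₂(P(5)/Q(5)) = 0.1915·log₂(0.1915/0.3467) = -0.16399

D_KL(P||Q) = -0.01455 - 0.08080 - 0.10079 + 1.73273 - 0.16399 = 1.37260 ≈ 1.3726 bits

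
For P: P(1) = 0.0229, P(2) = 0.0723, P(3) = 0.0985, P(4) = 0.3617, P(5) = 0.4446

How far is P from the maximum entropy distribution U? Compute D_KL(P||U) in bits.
0.5432 bits

U(i) = 1/5 for all i

D_KL(P||U) = Σ P(x) log₂(P(x) / (1/5))
           = Σ P(x) log₂(P(x)) + log₂(5)
           = log₂(5) - H(P)

H(P) = -Σ P(x) log₂(P(x)):
  -P(1)·log₂(P(1)) = -(0.0229)·log₂(0.0229) = 0.12477
  -P(2)·log₂(P(2)) = -(0.0723)·log₂(0.0723) = 0.27401
  -P(3)·log₂(P(3)) = -(0.0985)·log₂(0.0985) = 0.32936
  -P(4)·log₂(P(4)) = -(0.3617)·log₂(0.3617) = 0.53066
  -P(5)·log₂(P(5)) = -(0.4446)·log₂(0.4446) = 0.51992
H(P) = 0.12477 + 0.27401 + 0.32936 + 0.53066 + 0.51992 = 1.77872 bits

log₂(5) = 2.32193 bits

D_KL(P||U) = 2.32193 - 1.77872 = 0.54321 ≈ 0.5432 bits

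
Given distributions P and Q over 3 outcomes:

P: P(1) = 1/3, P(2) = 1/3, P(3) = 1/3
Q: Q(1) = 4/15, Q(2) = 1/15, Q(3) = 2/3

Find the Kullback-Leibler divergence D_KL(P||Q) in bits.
0.5480 bits

D_KL(P||Q) = Σ P(x) log₂(P(x)/Q(x))

Computing term by term:
  P(1)·log₂(P(1)/Q(1)) = (1/3)·log₂((1/3)/(4/15)) = 0.10731
  P(2)·log₂(P(2)/Q(2)) = (1/3)·log₂((1/3)/(1/15)) = 0.77398
  P(3)·log₂(P(3)/Q(3)) = (1/3)·log₂((1/3)/(2/3)) = -0.33333

D_KL(P||Q) = 0.10731 + 0.77398 - 0.33333 = 0.54796 ≈ 0.5480 bits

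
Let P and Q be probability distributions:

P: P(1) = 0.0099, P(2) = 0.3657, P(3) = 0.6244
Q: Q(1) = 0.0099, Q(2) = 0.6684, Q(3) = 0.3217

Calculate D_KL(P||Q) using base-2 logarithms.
0.2792 bits

D_KL(P||Q) = Σ P(x) log₂(P(x)/Q(x))

Computing term by term:
  P(1)·log₂(P(1)/Q(1)) = 0.0099·log₂(0.0099/0.0099) = 0.00000
  P(2)·log₂(P(2)/Q(2)) = 0.3657·log₂(0.3657/0.6684) = -0.31818
  P(3)·log₂(P(3)/Q(3)) = 0.6244·log₂(0.6244/0.3217) = 0.59740

D_KL(P||Q) = 0.00000 - 0.31818 + 0.59740 = 0.27922 ≈ 0.2792 bits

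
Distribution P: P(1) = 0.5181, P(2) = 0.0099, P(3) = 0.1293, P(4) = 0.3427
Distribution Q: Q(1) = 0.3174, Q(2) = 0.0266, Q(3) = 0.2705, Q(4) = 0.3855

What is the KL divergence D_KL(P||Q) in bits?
0.1563 bits

D_KL(P||Q) = Σ P(x) log₂(P(x)/Q(x))

Computing term by term:
  P(1)·log₂(P(1)/Q(1)) = 0.5181·log₂(0.5181/0.3174) = 0.36626
  P(2)·log₂(P(2)/Q(2)) = 0.0099·log₂(0.0099/0.0266) = -0.01412
  P(3)·log₂(P(3)/Q(3)) = 0.1293·log₂(0.1293/0.2705) = -0.13769
  P(4)·log₂(P(4)/Q(4)) = 0.3427·log₂(0.3427/0.3855) = -0.05819

D_KL(P||Q) = 0.36626 - 0.01412 - 0.13769 - 0.05819 = 0.15626 ≈ 0.1563 bits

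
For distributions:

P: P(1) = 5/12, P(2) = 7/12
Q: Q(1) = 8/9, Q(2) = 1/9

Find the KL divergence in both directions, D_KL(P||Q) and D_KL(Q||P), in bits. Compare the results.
D_KL(P||Q) = 0.9401 bits, D_KL(Q||P) = 0.7058 bits. D_KL(P||Q) is larger than D_KL(Q||P) by 0.2343 bits; the two directions differ.

D_KL(P||Q) = Σ P(x) log₂(P(x)/Q(x))

Computing term by term:
  P(1)·log₂(P(1)/Q(1)) = (5/12)·log₂((5/12)/(8/9)) = -0.45546
  P(2)·log₂(P(2)/Q(2)) = (7/12)·log₂((7/12)/(1/9)) = 1.39552

D_KL(P||Q) = -0.45546 + 1.39552 = 0.94006 ≈ 0.9401 bits

D_KL(Q||P) = Σ Q(x) log₂(Q(x)/P(x))

Computing term by term:
  Q(1)·log₂(Q(1)/P(1)) = (8/9)·log₂((8/9)/(5/12)) = 0.97165
  Q(2)·log₂(Q(2)/P(2)) = (1/9)·log₂((1/9)/(7/12)) = -0.26581

D_KL(Q||P) = 0.97165 - 0.26581 = 0.70584 ≈ 0.7058 bits

These are NOT equal (difference: 0.2343 bits). KL divergence is asymmetric: D_KL(P||Q) ≠ D_KL(Q||P) in general.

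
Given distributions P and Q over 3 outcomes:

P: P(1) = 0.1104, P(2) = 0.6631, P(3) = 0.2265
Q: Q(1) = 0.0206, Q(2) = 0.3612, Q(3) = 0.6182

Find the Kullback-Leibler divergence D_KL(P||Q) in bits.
0.5205 bits

D_KL(P||Q) = Σ P(x) log₂(P(x)/Q(x))

Computing term by term:
  P(1)·log₂(P(1)/Q(1)) = 0.1104·log₂(0.1104/0.0206) = 0.26739
  P(2)·log₂(P(2)/Q(2)) = 0.6631·log₂(0.6631/0.3612) = 0.58116
  P(3)·log₂(P(3)/Q(3)) = 0.2265·log₂(0.2265/0.6182) = -0.32810

D_KL(P||Q) = 0.26739 + 0.58116 - 0.32810 = 0.52045 ≈ 0.5205 bits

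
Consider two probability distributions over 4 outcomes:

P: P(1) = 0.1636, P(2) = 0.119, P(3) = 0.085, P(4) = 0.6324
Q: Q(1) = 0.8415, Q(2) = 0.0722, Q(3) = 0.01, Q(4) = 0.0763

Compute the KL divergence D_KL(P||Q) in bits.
1.8912 bits

D_KL(P||Q) = Σ P(x) log₂(P(x)/Q(x))

Computing term by term:
  P(1)·log₂(P(1)/Q(1)) = 0.1636·log₂(0.1636/0.8415) = -0.38655
  P(2)·log₂(P(2)/Q(2)) = 0.119·log₂(0.119/0.0722) = 0.08579
  P(3)·log₂(P(3)/Q(3)) = 0.085·log₂(0.085/0.01) = 0.26243
  P(4)·log₂(P(4)/Q(4)) = 0.6324·log₂(0.6324/0.0763) = 1.92950

D_KL(P||Q) = -0.38655 + 0.08579 + 0.26243 + 1.92950 = 1.89117 ≈ 1.8912 bits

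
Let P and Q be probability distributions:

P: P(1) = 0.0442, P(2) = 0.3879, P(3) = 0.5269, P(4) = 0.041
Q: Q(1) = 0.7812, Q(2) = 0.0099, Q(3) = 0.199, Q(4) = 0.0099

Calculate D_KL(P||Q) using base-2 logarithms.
2.6939 bits

D_KL(P||Q) = Σ P(x) log₂(P(x)/Q(x))

Computing term by term:
  P(1)·log₂(P(1)/Q(1)) = 0.0442·log₂(0.0442/0.7812) = -0.18315
  P(2)·log₂(P(2)/Q(2)) = 0.3879·log₂(0.3879/0.0099) = 2.05281
  P(3)·log₂(P(3)/Q(3)) = 0.5269·log₂(0.5269/0.199) = 0.74017
  P(4)·log₂(P(4)/Q(4)) = 0.041·log₂(0.041/0.0099) = 0.08406

D_KL(P||Q) = -0.18315 + 2.05281 + 0.74017 + 0.08406 = 2.69389 ≈ 2.6939 bits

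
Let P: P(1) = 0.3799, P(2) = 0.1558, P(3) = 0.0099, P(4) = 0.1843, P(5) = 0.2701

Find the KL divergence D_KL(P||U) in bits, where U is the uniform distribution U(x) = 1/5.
0.3479 bits

U(i) = 1/5 for all i

D_KL(P||U) = Σ P(x) log₂(P(x) / (1/5))
           = Σ P(x) log₂(P(x)) + log₂(5)
           = log₂(5) - H(P)

H(P) = -Σ P(x) log₂(P(x)):
  -P(1)·log₂(P(1)) = -(0.3799)·log₂(0.3799) = 0.53046
  -P(2)·log₂(P(2)) = -(0.1558)·log₂(0.1558) = 0.41789
  -P(3)·log₂(P(3)) = -(0.0099)·log₂(0.0099) = 0.06592
  -P(4)·log₂(P(4)) = -(0.1843)·log₂(0.1843) = 0.44967
  -P(5)·log₂(P(5)) = -(0.2701)·log₂(0.2701) = 0.51007
H(P) = 0.53046 + 0.41789 + 0.06592 + 0.44967 + 0.51007 = 1.97401 bits

log₂(5) = 2.32193 bits

D_KL(P||U) = 2.32193 - 1.97401 = 0.34792 ≈ 0.3479 bits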